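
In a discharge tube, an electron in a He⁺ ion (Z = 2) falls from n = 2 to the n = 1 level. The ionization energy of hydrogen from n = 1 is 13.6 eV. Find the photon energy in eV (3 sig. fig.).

40.8 eV

The Bohr energies scale as Z², so for Z = 2: E_n = −54.40/n² eV.
E_2 = −54.40/4 = −13.60 eV and E_1 = −54.40/1 = −54.40 eV.
The photon energy is |E_2 − E_1| = 40.8 eV.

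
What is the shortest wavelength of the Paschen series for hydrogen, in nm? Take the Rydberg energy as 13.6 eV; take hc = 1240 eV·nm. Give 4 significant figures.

820.6 nm

The Paschen series has lower level n_f = 3; the series limit corresponds to n_i → ∞.
ΔE_max = 13.6 × 1 / 3² = 1.511 eV.
λ_min = 1240 / 1.511 = 820.6 nm.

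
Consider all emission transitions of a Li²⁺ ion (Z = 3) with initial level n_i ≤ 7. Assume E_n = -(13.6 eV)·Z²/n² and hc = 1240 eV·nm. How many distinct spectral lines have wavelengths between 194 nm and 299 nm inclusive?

3

Enumerate all n_i → n_f pairs with 1 ≤ n_f < n_i ≤ 7 and compute λ = 1240 / [13.6·9·(1/n_f² − 1/n_i²)].
Lines falling in [194, 299] nm: 4→3 (208.4 nm), 7→4 (240.7 nm), 6→4 (291.8 nm).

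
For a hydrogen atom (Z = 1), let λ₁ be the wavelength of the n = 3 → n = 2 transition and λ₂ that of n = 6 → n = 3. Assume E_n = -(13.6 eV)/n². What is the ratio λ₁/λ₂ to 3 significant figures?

0.600

λ ∝ 1/ΔE ∝ 1/(1/n_f² − 1/n_i²), and the Z² and hc factors cancel in the ratio.
λ₁/λ₂ = (1/3² − 1/6²)/(1/2² − 1/3²) = 0.08333/0.1389 = 0.600.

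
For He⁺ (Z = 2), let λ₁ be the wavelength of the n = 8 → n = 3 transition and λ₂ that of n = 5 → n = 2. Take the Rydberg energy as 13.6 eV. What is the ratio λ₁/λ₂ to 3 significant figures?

2.20

λ ∝ 1/ΔE ∝ 1/(1/n_f² − 1/n_i²), and the Z² and hc factors cancel in the ratio.
λ₁/λ₂ = (1/2² − 1/5²)/(1/3² − 1/8²) = 0.2100/0.09549 = 2.20.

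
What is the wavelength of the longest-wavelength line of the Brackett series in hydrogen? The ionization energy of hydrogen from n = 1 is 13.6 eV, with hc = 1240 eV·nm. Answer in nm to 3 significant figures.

The Brackett series terminates on n_f = 4; the first line has n_i = 4+1 = 5.
ΔE = 13.60 × (1/4² − 1/5²) = 0.3060 eV.
λ = 1240 / 0.3060 = 4050 nm.

4050 nm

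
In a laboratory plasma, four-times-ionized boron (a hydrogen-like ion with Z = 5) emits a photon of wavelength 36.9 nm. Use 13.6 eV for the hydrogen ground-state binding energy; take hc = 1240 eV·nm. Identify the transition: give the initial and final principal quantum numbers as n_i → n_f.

The photon energy is ΔE = hc/λ = 1240 / 36.9 = 33.60 eV.
With Z = 5, ΔE = 340.0 × (1/n_f² − 1/n_i²), so 1/n_f² − 1/n_i² = 0.09884.
Trying n_f = 3 gives 1/n_i² = 0.01227, i.e. n_i ≈ 9; this pair matches.

n_i = 9, n_f = 3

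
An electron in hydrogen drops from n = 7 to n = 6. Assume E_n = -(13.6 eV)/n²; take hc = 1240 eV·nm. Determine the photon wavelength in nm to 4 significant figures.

12370 nm

ΔE = 13.60 × (1/6² − 1/7²) = 13.60 × 0.007370 = 0.1002 eV.
λ = hc/ΔE = 1240 / 0.1002 = 12370 nm.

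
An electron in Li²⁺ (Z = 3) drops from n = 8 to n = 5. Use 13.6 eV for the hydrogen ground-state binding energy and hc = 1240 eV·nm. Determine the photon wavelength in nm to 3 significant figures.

416 nm

For Z = 3 the level energies scale as Z², so the effective Rydberg energy is 13.6 × 9 = 122.4 eV.
ΔE = 122.4 × (1/5² − 1/8²) = 122.4 × 0.02438 = 2.984 eV.
λ = hc/ΔE = 1240 / 2.984 = 416 nm.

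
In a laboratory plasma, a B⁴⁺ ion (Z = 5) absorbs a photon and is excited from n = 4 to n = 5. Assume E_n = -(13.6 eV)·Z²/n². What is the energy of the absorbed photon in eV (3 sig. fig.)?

7.65 eV

The Bohr energies scale as Z², so for Z = 5: E_n = −340.0/n² eV.
E_5 = −340.0/25 = −13.60 eV and E_4 = −340.0/16 = −21.25 eV.
The photon energy is |E_5 − E_4| = 7.65 eV.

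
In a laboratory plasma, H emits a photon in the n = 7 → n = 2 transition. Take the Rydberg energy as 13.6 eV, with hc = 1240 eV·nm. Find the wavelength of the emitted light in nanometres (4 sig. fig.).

397.1 nm

ΔE = 13.60 × (1/2² − 1/7²) = 13.60 × 0.2296 = 3.122 eV.
λ = hc/ΔE = 1240 / 3.122 = 397.1 nm.
This line belongs to the Balmer series.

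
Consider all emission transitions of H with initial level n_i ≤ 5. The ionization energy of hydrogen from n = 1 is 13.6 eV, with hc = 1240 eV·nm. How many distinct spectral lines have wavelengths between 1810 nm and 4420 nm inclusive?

Enumerate all n_i → n_f pairs with 1 ≤ n_f < n_i ≤ 5 and compute λ = 1240 / [13.6·1·(1/n_f² − 1/n_i²)].
Lines falling in [1810, 4420] nm: 4→3 (1876 nm), 5→4 (4052 nm).

2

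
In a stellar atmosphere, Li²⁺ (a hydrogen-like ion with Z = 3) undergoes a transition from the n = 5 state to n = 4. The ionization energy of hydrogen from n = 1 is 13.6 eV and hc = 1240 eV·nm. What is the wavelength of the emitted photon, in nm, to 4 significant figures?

450.3 nm

For Z = 3 the level energies scale as Z², so the effective Rydberg energy is 13.6 × 9 = 122.4 eV.
ΔE = 122.4 × (1/4² − 1/5²) = 122.4 × 0.02250 = 2.754 eV.
λ = hc/ΔE = 1240 / 2.754 = 450.3 nm.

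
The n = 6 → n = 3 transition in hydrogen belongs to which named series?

The series is set by the lower level: n_f = 3 is the Paschen series.

Paschen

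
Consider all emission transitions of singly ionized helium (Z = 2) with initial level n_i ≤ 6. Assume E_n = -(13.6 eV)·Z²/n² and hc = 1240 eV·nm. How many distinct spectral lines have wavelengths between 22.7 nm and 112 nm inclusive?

Enumerate all n_i → n_f pairs with 1 ≤ n_f < n_i ≤ 6 and compute λ = 1240 / [13.6·4·(1/n_f² − 1/n_i²)].
Lines falling in [22.7, 112] nm: 6→1 (23.45 nm), 5→1 (23.74 nm), 4→1 (24.31 nm), 3→1 (25.64 nm), 2→1 (30.39 nm), 6→2 (102.6 nm), 5→2 (108.5 nm).

7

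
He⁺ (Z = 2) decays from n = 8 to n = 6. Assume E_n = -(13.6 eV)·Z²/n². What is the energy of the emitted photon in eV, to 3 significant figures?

The Bohr energies scale as Z², so for Z = 2: E_n = −54.40/n² eV.
E_8 = −54.40/64 = −0.8500 eV and E_6 = −54.40/36 = −1.511 eV.
The photon energy is |E_8 − E_6| = 0.661 eV.

0.661 eV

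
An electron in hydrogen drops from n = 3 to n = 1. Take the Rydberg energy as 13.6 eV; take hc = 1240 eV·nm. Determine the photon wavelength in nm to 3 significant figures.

103 nm

ΔE = 13.60 × (1/1² − 1/3²) = 13.60 × 0.8889 = 12.09 eV.
λ = hc/ΔE = 1240 / 12.09 = 103 nm.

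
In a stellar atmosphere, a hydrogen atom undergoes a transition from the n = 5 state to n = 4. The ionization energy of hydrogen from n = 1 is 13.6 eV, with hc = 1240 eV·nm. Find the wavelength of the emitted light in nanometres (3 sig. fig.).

4050 nm

ΔE = 13.60 × (1/4² − 1/5²) = 13.60 × 0.02250 = 0.3060 eV.
λ = hc/ΔE = 1240 / 0.3060 = 4050 nm.
This line belongs to the Brackett series.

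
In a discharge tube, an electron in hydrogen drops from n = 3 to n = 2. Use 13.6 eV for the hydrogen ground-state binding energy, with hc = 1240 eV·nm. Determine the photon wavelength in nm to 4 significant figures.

ΔE = 13.60 × (1/2² − 1/3²) = 13.60 × 0.1389 = 1.889 eV.
λ = hc/ΔE = 1240 / 1.889 = 656.5 nm.

656.5 nm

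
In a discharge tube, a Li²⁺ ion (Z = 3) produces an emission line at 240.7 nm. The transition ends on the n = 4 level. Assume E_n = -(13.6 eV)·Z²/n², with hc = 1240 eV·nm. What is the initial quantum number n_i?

n_i = 7

The photon energy is ΔE = hc/λ = 1240 / 240.7 = 5.152 eV.
With Z = 3, ΔE = 122.4 × (1/n_f² − 1/n_i²), so 1/n_f² − 1/n_i² = 0.04209.
With n_f = 4: 1/n_i² = 1/16 − 0.04209 = 0.02041, so n_i ≈ 7.00.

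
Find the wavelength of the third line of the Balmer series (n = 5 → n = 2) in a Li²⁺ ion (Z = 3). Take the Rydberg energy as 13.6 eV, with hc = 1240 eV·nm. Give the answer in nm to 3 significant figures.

The Balmer series terminates on n_f = 2; the third line has n_i = 2+3 = 5.
ΔE = 122.4 × (1/2² − 1/5²) = 25.70 eV.
λ = 1240 / 25.70 = 48.2 nm.

48.2 nm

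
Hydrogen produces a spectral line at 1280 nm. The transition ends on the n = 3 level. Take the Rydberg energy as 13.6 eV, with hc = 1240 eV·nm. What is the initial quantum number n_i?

n_i = 5

The photon energy is ΔE = hc/λ = 1240 / 1280 = 0.9688 eV.
With Z = 1, ΔE = 13.60 × (1/n_f² − 1/n_i²), so 1/n_f² − 1/n_i² = 0.07123.
With n_f = 3: 1/n_i² = 1/9 − 0.07123 = 0.03988, so n_i ≈ 5.01.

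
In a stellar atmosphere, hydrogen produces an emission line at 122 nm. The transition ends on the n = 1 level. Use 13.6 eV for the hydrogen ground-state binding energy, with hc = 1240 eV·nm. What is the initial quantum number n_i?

The photon energy is ΔE = hc/λ = 1240 / 122 = 10.16 eV.
With Z = 1, ΔE = 13.60 × (1/n_f² − 1/n_i²), so 1/n_f² − 1/n_i² = 0.7473.
With n_f = 1: 1/n_i² = 1/1 − 0.7473 = 0.2527, so n_i ≈ 1.99.

n_i = 2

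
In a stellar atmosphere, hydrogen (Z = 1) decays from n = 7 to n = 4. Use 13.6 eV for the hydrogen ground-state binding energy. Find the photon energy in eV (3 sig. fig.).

E_7 = −13.60/49 = −0.2776 eV and E_4 = −13.60/16 = −0.8500 eV.
The photon energy is |E_7 − E_4| = 0.572 eV.

0.572 eV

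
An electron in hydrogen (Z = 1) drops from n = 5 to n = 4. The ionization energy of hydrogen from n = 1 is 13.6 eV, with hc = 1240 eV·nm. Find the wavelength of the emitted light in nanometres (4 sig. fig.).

4052 nm

ΔE = 13.60 × (1/4² − 1/5²) = 13.60 × 0.02250 = 0.3060 eV.
λ = hc/ΔE = 1240 / 0.3060 = 4052 nm.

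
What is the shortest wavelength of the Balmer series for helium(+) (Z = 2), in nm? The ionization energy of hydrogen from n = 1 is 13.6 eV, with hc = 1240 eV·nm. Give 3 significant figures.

91.2 nm

The Balmer series has lower level n_f = 2; the series limit corresponds to n_i → ∞.
ΔE_max = 13.6 × 4 / 2² = 13.60 eV.
λ_min = 1240 / 13.60 = 91.2 nm.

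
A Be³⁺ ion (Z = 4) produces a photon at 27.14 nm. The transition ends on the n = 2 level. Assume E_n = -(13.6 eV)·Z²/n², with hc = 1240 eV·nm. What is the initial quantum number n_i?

The photon energy is ΔE = hc/λ = 1240 / 27.14 = 45.69 eV.
With Z = 4, ΔE = 217.6 × (1/n_f² − 1/n_i²), so 1/n_f² − 1/n_i² = 0.2100.
With n_f = 2: 1/n_i² = 1/4 − 0.2100 = 0.04003, so n_i ≈ 5.00.

n_i = 5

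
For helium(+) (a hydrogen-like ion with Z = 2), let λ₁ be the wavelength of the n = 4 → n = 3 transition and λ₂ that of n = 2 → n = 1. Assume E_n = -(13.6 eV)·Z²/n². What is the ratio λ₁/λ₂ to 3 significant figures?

15.4

λ ∝ 1/ΔE ∝ 1/(1/n_f² − 1/n_i²), and the Z² and hc factors cancel in the ratio.
λ₁/λ₂ = (1/1² − 1/2²)/(1/3² − 1/4²) = 0.7500/0.04861 = 15.4.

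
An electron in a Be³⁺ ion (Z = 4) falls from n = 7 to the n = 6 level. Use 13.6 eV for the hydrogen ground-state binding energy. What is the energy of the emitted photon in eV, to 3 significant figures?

1.60 eV

The Bohr energies scale as Z², so for Z = 4: E_n = −217.6/n² eV.
E_7 = −217.6/49 = −4.441 eV and E_6 = −217.6/36 = −6.044 eV.
The photon energy is |E_7 − E_6| = 1.60 eV.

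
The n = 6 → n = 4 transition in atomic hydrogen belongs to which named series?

The series is set by the lower level: n_f = 4 is the Brackett series.

Brackett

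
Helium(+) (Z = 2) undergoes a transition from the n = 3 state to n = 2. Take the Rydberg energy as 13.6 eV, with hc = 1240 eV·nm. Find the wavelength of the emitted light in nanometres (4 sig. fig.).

164.1 nm

For Z = 2 the level energies scale as Z², so the effective Rydberg energy is 13.6 × 4 = 54.40 eV.
ΔE = 54.40 × (1/2² − 1/3²) = 54.40 × 0.1389 = 7.556 eV.
λ = hc/ΔE = 1240 / 7.556 = 164.1 nm.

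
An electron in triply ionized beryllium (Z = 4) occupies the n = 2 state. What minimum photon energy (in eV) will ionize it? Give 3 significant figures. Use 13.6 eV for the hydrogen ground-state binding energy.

E_n = −13.6 Z²/n² = −217.6/n² eV for Z = 4.
E_2 = −217.6/4 = −54.4 eV, so ionization (to E = 0) requires 54.4 eV.

54.4 eV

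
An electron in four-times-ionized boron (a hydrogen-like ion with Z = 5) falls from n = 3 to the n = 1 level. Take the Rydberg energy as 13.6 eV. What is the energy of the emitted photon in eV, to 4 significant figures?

The Bohr energies scale as Z², so for Z = 5: E_n = −340.0/n² eV.
E_3 = −340.0/9 = −37.78 eV and E_1 = −340.0/1 = −340.0 eV.
The photon energy is |E_3 − E_1| = 302.2 eV.

302.2 eV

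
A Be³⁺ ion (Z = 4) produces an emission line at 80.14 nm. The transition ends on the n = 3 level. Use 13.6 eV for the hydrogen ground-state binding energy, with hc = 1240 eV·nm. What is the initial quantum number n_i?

n_i = 5

The photon energy is ΔE = hc/λ = 1240 / 80.14 = 15.47 eV.
With Z = 4, ΔE = 217.6 × (1/n_f² − 1/n_i²), so 1/n_f² − 1/n_i² = 0.07111.
With n_f = 3: 1/n_i² = 1/9 − 0.07111 = 0.04000, so n_i ≈ 5.00.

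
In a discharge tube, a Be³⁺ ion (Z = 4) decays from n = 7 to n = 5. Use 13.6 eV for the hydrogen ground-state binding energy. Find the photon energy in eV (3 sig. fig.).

4.26 eV

The Bohr energies scale as Z², so for Z = 4: E_n = −217.6/n² eV.
E_7 = −217.6/49 = −4.441 eV and E_5 = −217.6/25 = −8.704 eV.
The photon energy is |E_7 − E_5| = 4.26 eV.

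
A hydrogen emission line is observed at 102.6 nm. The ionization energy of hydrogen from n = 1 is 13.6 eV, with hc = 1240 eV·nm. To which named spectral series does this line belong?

ΔE = 1240/102.6 = 12.09 eV.
This matches 13.6 × (1/1² − 1/3²), so n_f = 1: the Lyman series.

Lyman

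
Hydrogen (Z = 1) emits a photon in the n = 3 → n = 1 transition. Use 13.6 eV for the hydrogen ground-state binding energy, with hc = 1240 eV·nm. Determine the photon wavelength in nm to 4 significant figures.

102.6 nm

ΔE = 13.60 × (1/1² − 1/3²) = 13.60 × 0.8889 = 12.09 eV.
λ = hc/ΔE = 1240 / 12.09 = 102.6 nm.
This line belongs to the Lyman series.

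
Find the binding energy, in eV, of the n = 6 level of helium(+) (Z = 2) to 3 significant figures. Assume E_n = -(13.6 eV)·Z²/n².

E_n = −13.6 Z²/n² = −54.40/n² eV for Z = 2.
E_6 = −54.40/36 = −1.51 eV, so ionization (to E = 0) requires 1.51 eV.

1.51 eV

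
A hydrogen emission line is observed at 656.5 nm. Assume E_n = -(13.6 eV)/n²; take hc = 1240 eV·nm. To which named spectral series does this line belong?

ΔE = 1240/656.5 = 1.889 eV.
This matches 13.6 × (1/2² − 1/3²), so n_f = 2: the Balmer series.

Balmer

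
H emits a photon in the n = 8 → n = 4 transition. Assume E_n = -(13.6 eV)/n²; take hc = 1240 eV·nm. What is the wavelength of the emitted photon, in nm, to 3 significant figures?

1950 nm

ΔE = 13.60 × (1/4² − 1/8²) = 13.60 × 0.04688 = 0.6375 eV.
λ = hc/ΔE = 1240 / 0.6375 = 1950 nm.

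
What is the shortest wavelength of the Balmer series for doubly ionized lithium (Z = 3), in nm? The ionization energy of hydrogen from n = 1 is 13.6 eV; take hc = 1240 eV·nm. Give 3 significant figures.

40.5 nm

The Balmer series has lower level n_f = 2; the series limit corresponds to n_i → ∞.
ΔE_max = 13.6 × 9 / 2² = 30.60 eV.
λ_min = 1240 / 30.60 = 40.5 nm.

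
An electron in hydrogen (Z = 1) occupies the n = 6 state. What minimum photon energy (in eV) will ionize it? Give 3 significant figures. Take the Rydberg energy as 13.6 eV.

0.378 eV

E_6 = −13.60/36 = −0.378 eV, so ionization (to E = 0) requires 0.378 eV.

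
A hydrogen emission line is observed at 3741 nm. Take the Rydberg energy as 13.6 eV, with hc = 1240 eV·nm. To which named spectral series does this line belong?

Pfund

ΔE = 1240/3741 = 0.3315 eV.
This matches 13.6 × (1/5² − 1/8²), so n_f = 5: the Pfund series.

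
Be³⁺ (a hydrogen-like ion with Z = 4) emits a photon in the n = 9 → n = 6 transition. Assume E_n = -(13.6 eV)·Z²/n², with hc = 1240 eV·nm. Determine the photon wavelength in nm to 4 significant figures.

369.3 nm

For Z = 4 the level energies scale as Z², so the effective Rydberg energy is 13.6 × 16 = 217.6 eV.
ΔE = 217.6 × (1/6² − 1/9²) = 217.6 × 0.01543 = 3.358 eV.
λ = hc/ΔE = 1240 / 3.358 = 369.3 nm.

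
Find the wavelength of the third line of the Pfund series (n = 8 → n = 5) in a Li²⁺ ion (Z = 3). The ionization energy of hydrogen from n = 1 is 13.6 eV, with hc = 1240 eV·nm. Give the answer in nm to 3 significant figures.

The Pfund series terminates on n_f = 5; the third line has n_i = 5+3 = 8.
ΔE = 122.4 × (1/5² − 1/8²) = 2.984 eV.
λ = 1240 / 2.984 = 416 nm.

416 nm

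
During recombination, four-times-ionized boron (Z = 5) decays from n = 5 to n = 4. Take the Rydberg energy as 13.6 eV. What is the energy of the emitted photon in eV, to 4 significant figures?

The Bohr energies scale as Z², so for Z = 5: E_n = −340.0/n² eV.
E_5 = −340.0/25 = −13.60 eV and E_4 = −340.0/16 = −21.25 eV.
The photon energy is |E_5 − E_4| = 7.650 eV.

7.650 eV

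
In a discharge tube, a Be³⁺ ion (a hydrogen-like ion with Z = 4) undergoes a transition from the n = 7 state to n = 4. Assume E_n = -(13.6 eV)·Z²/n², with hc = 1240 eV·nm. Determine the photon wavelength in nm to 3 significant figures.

For Z = 4 the level energies scale as Z², so the effective Rydberg energy is 13.6 × 16 = 217.6 eV.
ΔE = 217.6 × (1/4² − 1/7²) = 217.6 × 0.04209 = 9.159 eV.
λ = hc/ΔE = 1240 / 9.159 = 135 nm.

135 nm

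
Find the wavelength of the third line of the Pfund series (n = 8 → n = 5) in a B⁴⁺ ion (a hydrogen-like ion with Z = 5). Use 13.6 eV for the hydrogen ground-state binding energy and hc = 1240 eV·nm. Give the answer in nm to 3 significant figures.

The Pfund series terminates on n_f = 5; the third line has n_i = 5+3 = 8.
ΔE = 340.0 × (1/5² − 1/8²) = 8.288 eV.
λ = 1240 / 8.288 = 150 nm.

150 nm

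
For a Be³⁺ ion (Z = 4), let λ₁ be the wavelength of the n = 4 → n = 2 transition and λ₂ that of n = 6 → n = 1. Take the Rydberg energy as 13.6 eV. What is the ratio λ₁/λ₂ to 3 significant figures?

5.19

λ ∝ 1/ΔE ∝ 1/(1/n_f² − 1/n_i²), and the Z² and hc factors cancel in the ratio.
λ₁/λ₂ = (1/1² − 1/6²)/(1/2² − 1/4²) = 0.9722/0.1875 = 5.19.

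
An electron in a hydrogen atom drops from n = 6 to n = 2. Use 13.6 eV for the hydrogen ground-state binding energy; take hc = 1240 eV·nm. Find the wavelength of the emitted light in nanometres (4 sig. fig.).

ΔE = 13.60 × (1/2² − 1/6²) = 13.60 × 0.2222 = 3.022 eV.
λ = hc/ΔE = 1240 / 3.022 = 410.3 nm.
This line belongs to the Balmer series.

410.3 nm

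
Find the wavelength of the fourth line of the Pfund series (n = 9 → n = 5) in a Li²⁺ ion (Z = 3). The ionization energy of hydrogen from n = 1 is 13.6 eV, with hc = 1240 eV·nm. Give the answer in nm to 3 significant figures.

The Pfund series terminates on n_f = 5; the fourth line has n_i = 5+4 = 9.
ΔE = 122.4 × (1/5² − 1/9²) = 3.385 eV.
λ = 1240 / 3.385 = 366 nm.

366 nm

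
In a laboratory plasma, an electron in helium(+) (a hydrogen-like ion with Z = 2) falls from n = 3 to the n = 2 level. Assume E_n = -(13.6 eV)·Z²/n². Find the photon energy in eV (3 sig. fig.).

The Bohr energies scale as Z², so for Z = 2: E_n = −54.40/n² eV.
E_3 = −54.40/9 = −6.044 eV and E_2 = −54.40/4 = −13.60 eV.
The photon energy is |E_3 − E_2| = 7.56 eV.

7.56 eV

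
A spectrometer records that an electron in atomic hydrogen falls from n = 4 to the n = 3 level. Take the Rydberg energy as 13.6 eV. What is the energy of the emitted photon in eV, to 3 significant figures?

E_4 = −13.60/16 = −0.8500 eV and E_3 = −13.60/9 = −1.511 eV.
The photon energy is |E_4 − E_3| = 0.661 eV.

0.661 eV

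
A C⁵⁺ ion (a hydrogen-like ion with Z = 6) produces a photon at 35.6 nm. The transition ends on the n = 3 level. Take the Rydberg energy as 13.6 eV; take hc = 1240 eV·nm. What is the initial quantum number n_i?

n_i = 5

The photon energy is ΔE = hc/λ = 1240 / 35.6 = 34.83 eV.
With Z = 6, ΔE = 489.6 × (1/n_f² − 1/n_i²), so 1/n_f² − 1/n_i² = 0.07114.
With n_f = 3: 1/n_i² = 1/9 − 0.07114 = 0.03997, so n_i ≈ 5.00.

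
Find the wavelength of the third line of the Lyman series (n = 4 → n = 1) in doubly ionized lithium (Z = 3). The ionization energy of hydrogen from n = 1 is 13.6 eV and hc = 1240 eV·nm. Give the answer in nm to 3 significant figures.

The Lyman series terminates on n_f = 1; the third line has n_i = 1+3 = 4.
ΔE = 122.4 × (1/1² − 1/4²) = 114.8 eV.
λ = 1240 / 114.8 = 10.8 nm.

10.8 nm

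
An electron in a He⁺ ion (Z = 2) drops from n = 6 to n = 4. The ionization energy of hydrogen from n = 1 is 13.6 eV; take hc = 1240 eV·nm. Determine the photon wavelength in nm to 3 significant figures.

656 nm

For Z = 2 the level energies scale as Z², so the effective Rydberg energy is 13.6 × 4 = 54.40 eV.
ΔE = 54.40 × (1/4² − 1/6²) = 54.40 × 0.03472 = 1.889 eV.
λ = hc/ΔE = 1240 / 1.889 = 656 nm.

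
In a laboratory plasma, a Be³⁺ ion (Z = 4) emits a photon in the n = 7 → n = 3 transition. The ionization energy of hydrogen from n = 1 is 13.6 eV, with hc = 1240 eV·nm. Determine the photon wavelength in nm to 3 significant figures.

62.8 nm

For Z = 4 the level energies scale as Z², so the effective Rydberg energy is 13.6 × 16 = 217.6 eV.
ΔE = 217.6 × (1/3² − 1/7²) = 217.6 × 0.09070 = 19.74 eV.
λ = hc/ΔE = 1240 / 19.74 = 62.8 nm.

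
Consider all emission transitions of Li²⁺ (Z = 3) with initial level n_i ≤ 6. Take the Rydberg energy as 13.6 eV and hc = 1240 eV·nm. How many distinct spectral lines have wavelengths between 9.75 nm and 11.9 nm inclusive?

Enumerate all n_i → n_f pairs with 1 ≤ n_f < n_i ≤ 6 and compute λ = 1240 / [13.6·9·(1/n_f² − 1/n_i²)].
Lines falling in [9.75, 11.9] nm: 6→1 (10.42 nm), 5→1 (10.55 nm), 4→1 (10.81 nm), 3→1 (11.40 nm).

4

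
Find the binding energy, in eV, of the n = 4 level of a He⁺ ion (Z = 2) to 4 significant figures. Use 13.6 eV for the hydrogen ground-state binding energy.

3.400 eV

E_n = −13.6 Z²/n² = −54.40/n² eV for Z = 2.
E_4 = −54.40/16 = −3.400 eV, so ionization (to E = 0) requires 3.400 eV.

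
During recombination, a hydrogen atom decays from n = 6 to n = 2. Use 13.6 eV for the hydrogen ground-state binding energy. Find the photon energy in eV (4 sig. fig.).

E_6 = −13.60/36 = −0.3778 eV and E_2 = −13.60/4 = −3.400 eV.
The photon energy is |E_6 − E_2| = 3.022 eV.

3.022 eV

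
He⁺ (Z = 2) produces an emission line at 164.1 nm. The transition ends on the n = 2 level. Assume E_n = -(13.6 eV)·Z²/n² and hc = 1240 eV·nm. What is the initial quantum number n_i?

The photon energy is ΔE = hc/λ = 1240 / 164.1 = 7.556 eV.
With Z = 2, ΔE = 54.40 × (1/n_f² − 1/n_i²), so 1/n_f² − 1/n_i² = 0.1389.
With n_f = 2: 1/n_i² = 1/4 − 0.1389 = 0.1111, so n_i ≈ 3.00.

n_i = 3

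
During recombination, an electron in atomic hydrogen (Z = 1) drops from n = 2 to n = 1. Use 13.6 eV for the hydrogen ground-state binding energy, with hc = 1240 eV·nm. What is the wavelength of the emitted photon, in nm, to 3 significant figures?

122 nm

ΔE = 13.60 × (1/1² − 1/2²) = 13.60 × 0.7500 = 10.20 eV.
λ = hc/ΔE = 1240 / 10.20 = 122 nm.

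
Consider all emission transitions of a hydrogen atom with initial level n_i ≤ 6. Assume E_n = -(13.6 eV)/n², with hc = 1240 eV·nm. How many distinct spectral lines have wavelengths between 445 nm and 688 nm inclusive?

Enumerate all n_i → n_f pairs with 1 ≤ n_f < n_i ≤ 6 and compute λ = 1240 / [13.6·1·(1/n_f² − 1/n_i²)].
Lines falling in [445, 688] nm: 4→2 (486.3 nm), 3→2 (656.5 nm).

2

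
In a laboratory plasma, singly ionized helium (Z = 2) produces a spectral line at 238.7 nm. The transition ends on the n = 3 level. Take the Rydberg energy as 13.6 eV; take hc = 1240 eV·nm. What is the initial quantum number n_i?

n_i = 8

The photon energy is ΔE = hc/λ = 1240 / 238.7 = 5.195 eV.
With Z = 2, ΔE = 54.40 × (1/n_f² − 1/n_i²), so 1/n_f² − 1/n_i² = 0.09549.
With n_f = 3: 1/n_i² = 1/9 − 0.09549 = 0.01562, so n_i ≈ 8.00.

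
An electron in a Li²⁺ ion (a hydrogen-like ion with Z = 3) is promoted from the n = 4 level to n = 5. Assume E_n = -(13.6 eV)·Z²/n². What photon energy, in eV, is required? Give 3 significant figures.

The Bohr energies scale as Z², so for Z = 3: E_n = −122.4/n² eV.
E_5 = −122.4/25 = −4.896 eV and E_4 = −122.4/16 = −7.650 eV.
The photon energy is |E_5 − E_4| = 2.75 eV.

2.75 eV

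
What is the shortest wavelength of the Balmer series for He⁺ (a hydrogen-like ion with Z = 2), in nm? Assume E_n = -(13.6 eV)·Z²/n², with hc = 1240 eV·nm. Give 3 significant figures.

91.2 nm

The Balmer series has lower level n_f = 2; the series limit corresponds to n_i → ∞.
ΔE_max = 13.6 × 4 / 2² = 13.60 eV.
λ_min = 1240 / 13.60 = 91.2 nm.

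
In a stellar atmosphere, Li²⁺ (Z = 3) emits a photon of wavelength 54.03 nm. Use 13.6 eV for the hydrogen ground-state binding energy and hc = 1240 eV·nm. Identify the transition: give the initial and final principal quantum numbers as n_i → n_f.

The photon energy is ΔE = hc/λ = 1240 / 54.03 = 22.95 eV.
With Z = 3, ΔE = 122.4 × (1/n_f² − 1/n_i²), so 1/n_f² − 1/n_i² = 0.1875.
Trying n_f = 2 gives 1/n_i² = 0.06250, i.e. n_i ≈ 4; this pair matches.

n_i = 4, n_f = 2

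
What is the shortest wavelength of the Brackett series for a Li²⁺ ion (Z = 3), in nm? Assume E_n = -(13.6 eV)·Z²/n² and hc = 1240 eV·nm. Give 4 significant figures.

The Brackett series has lower level n_f = 4; the series limit corresponds to n_i → ∞.
ΔE_max = 13.6 × 9 / 4² = 7.650 eV.
λ_min = 1240 / 7.650 = 162.1 nm.

162.1 nm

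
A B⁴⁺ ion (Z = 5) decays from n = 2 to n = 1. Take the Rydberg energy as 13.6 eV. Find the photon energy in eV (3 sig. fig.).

The Bohr energies scale as Z², so for Z = 5: E_n = −340.0/n² eV.
E_2 = −340.0/4 = −85.00 eV and E_1 = −340.0/1 = −340.0 eV.
The photon energy is |E_2 − E_1| = 255 eV.

255 eV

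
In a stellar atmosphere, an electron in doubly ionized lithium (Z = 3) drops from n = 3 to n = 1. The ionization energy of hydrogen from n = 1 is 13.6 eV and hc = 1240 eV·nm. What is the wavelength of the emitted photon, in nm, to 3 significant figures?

11.4 nm

For Z = 3 the level energies scale as Z², so the effective Rydberg energy is 13.6 × 9 = 122.4 eV.
ΔE = 122.4 × (1/1² − 1/3²) = 122.4 × 0.8889 = 108.8 eV.
λ = hc/ΔE = 1240 / 108.8 = 11.4 nm.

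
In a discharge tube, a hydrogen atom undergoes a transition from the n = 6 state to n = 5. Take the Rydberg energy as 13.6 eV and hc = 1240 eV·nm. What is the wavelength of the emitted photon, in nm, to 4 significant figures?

7460 nm

ΔE = 13.60 × (1/5² − 1/6²) = 13.60 × 0.01222 = 0.1662 eV.
λ = hc/ΔE = 1240 / 0.1662 = 7460 nm.
This line belongs to the Pfund series.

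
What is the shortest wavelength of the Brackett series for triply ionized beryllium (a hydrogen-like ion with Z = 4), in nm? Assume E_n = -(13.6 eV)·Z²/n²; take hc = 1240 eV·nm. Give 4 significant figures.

91.18 nm

The Brackett series has lower level n_f = 4; the series limit corresponds to n_i → ∞.
ΔE_max = 13.6 × 16 / 4² = 13.60 eV.
λ_min = 1240 / 13.60 = 91.18 nm.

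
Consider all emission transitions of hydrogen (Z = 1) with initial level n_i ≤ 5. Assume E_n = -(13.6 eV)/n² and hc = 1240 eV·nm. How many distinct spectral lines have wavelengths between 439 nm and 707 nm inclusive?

Enumerate all n_i → n_f pairs with 1 ≤ n_f < n_i ≤ 5 and compute λ = 1240 / [13.6·1·(1/n_f² − 1/n_i²)].
Lines falling in [439, 707] nm: 4→2 (486.3 nm), 3→2 (656.5 nm).

2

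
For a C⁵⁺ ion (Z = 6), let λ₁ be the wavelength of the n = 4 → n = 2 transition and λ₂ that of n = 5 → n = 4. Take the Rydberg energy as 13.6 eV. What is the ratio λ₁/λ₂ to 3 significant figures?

0.120

λ ∝ 1/ΔE ∝ 1/(1/n_f² − 1/n_i²), and the Z² and hc factors cancel in the ratio.
λ₁/λ₂ = (1/4² − 1/5²)/(1/2² − 1/4²) = 0.02250/0.1875 = 0.120.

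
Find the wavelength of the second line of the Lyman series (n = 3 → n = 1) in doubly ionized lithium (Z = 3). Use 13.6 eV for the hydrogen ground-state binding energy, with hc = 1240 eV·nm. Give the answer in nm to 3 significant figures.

11.4 nm

The Lyman series terminates on n_f = 1; the second line has n_i = 1+2 = 3.
ΔE = 122.4 × (1/1² − 1/3²) = 108.8 eV.
λ = 1240 / 108.8 = 11.4 nm.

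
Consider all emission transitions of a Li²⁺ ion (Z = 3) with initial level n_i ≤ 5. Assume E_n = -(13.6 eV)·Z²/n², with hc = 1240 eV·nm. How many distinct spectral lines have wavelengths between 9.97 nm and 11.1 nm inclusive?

2

Enumerate all n_i → n_f pairs with 1 ≤ n_f < n_i ≤ 5 and compute λ = 1240 / [13.6·9·(1/n_f² − 1/n_i²)].
Lines falling in [9.97, 11.1] nm: 5→1 (10.55 nm), 4→1 (10.81 nm).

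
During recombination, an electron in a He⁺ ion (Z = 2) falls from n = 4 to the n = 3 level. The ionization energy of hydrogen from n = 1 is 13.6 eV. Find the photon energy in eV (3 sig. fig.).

The Bohr energies scale as Z², so for Z = 2: E_n = −54.40/n² eV.
E_4 = −54.40/16 = −3.400 eV and E_3 = −54.40/9 = −6.044 eV.
The photon energy is |E_4 − E_3| = 2.64 eV.

2.64 eV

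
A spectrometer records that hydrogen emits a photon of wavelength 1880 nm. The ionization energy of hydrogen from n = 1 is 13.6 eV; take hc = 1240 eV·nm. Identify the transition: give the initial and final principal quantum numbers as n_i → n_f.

The photon energy is ΔE = hc/λ = 1240 / 1880 = 0.6596 eV.
With Z = 1, ΔE = 13.60 × (1/n_f² − 1/n_i²), so 1/n_f² − 1/n_i² = 0.04850.
Trying n_f = 3 gives 1/n_i² = 0.06261, i.e. n_i ≈ 4; this pair matches.

n_i = 4, n_f = 3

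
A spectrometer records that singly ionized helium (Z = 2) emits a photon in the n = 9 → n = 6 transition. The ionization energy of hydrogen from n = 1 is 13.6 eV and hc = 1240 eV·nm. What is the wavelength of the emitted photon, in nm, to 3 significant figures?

For Z = 2 the level energies scale as Z², so the effective Rydberg energy is 13.6 × 4 = 54.40 eV.
ΔE = 54.40 × (1/6² − 1/9²) = 54.40 × 0.01543 = 0.8395 eV.
λ = hc/ΔE = 1240 / 0.8395 = 1480 nm.

1480 nm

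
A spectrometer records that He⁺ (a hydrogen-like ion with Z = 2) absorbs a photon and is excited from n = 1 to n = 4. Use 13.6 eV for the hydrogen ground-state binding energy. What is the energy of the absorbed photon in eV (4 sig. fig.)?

51.00 eV

The Bohr energies scale as Z², so for Z = 2: E_n = −54.40/n² eV.
E_4 = −54.40/16 = −3.400 eV and E_1 = −54.40/1 = −54.40 eV.
The photon energy is |E_4 − E_1| = 51.00 eV.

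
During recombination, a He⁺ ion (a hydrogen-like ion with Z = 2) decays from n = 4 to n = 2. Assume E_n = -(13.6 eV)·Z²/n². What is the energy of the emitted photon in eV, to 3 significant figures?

10.2 eV

The Bohr energies scale as Z², so for Z = 2: E_n = −54.40/n² eV.
E_4 = −54.40/16 = −3.400 eV and E_2 = −54.40/4 = −13.60 eV.
The photon energy is |E_4 − E_2| = 10.2 eV.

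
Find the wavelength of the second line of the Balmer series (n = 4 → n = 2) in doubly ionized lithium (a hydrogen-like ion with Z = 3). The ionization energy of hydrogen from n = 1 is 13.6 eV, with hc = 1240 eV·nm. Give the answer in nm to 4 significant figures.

The Balmer series terminates on n_f = 2; the second line has n_i = 2+2 = 4.
ΔE = 122.4 × (1/2² − 1/4²) = 22.95 eV.
λ = 1240 / 22.95 = 54.03 nm.

54.03 nm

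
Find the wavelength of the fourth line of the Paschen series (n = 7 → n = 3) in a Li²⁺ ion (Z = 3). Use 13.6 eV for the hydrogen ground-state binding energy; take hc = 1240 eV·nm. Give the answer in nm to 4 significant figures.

111.7 nm

The Paschen series terminates on n_f = 3; the fourth line has n_i = 3+4 = 7.
ΔE = 122.4 × (1/3² − 1/7²) = 11.10 eV.
λ = 1240 / 11.10 = 111.7 nm.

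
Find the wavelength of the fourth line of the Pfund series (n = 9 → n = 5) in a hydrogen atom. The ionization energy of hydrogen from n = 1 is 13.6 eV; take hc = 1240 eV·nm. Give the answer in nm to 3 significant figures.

The Pfund series terminates on n_f = 5; the fourth line has n_i = 5+4 = 9.
ΔE = 13.60 × (1/5² − 1/9²) = 0.3761 eV.
λ = 1240 / 0.3761 = 3300 nm.

3300 nm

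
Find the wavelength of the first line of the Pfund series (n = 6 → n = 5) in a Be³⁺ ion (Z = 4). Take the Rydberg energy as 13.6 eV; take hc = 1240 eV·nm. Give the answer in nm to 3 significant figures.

The Pfund series terminates on n_f = 5; the first line has n_i = 5+1 = 6.
ΔE = 217.6 × (1/5² − 1/6²) = 2.660 eV.
λ = 1240 / 2.660 = 466 nm.

466 nm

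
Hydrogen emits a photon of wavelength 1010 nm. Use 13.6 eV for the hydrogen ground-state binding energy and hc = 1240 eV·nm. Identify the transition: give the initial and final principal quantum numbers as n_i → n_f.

n_i = 7, n_f = 3

The photon energy is ΔE = hc/λ = 1240 / 1010 = 1.228 eV.
With Z = 1, ΔE = 13.60 × (1/n_f² − 1/n_i²), so 1/n_f² − 1/n_i² = 0.09027.
Trying n_f = 3 gives 1/n_i² = 0.02084, i.e. n_i ≈ 7; this pair matches.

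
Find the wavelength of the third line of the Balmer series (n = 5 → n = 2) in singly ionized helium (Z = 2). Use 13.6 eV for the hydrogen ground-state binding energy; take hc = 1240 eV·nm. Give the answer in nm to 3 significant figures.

The Balmer series terminates on n_f = 2; the third line has n_i = 2+3 = 5.
ΔE = 54.40 × (1/2² − 1/5²) = 11.42 eV.
λ = 1240 / 11.42 = 109 nm.

109 nm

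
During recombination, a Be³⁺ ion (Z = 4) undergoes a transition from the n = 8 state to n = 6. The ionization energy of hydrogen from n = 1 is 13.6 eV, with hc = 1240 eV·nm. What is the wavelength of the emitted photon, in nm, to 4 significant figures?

468.9 nm

For Z = 4 the level energies scale as Z², so the effective Rydberg energy is 13.6 × 16 = 217.6 eV.
ΔE = 217.6 × (1/6² − 1/8²) = 217.6 × 0.01215 = 2.644 eV.
λ = hc/ΔE = 1240 / 2.644 = 468.9 nm.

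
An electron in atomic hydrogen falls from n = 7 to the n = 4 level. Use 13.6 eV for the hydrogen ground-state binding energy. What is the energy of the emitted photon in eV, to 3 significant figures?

0.572 eV

E_7 = −13.60/49 = −0.2776 eV and E_4 = −13.60/16 = −0.8500 eV.
The photon energy is |E_7 − E_4| = 0.572 eV.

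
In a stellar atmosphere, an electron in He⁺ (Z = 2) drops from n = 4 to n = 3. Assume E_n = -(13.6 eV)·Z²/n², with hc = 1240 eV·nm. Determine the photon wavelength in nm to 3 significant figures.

For Z = 2 the level energies scale as Z², so the effective Rydberg energy is 13.6 × 4 = 54.40 eV.
ΔE = 54.40 × (1/3² − 1/4²) = 54.40 × 0.04861 = 2.644 eV.
λ = hc/ΔE = 1240 / 2.644 = 469 nm.

469 nm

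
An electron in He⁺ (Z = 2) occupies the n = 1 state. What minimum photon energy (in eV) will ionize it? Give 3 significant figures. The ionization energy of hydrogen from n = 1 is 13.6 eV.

E_n = −13.6 Z²/n² = −54.40/n² eV for Z = 2.
E_1 = −54.40/1 = −54.4 eV, so ionization (to E = 0) requires 54.4 eV.

54.4 eV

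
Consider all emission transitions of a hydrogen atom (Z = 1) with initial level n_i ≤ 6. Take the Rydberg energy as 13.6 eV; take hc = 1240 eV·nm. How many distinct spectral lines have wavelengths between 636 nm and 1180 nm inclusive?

Enumerate all n_i → n_f pairs with 1 ≤ n_f < n_i ≤ 6 and compute λ = 1240 / [13.6·1·(1/n_f² − 1/n_i²)].
Lines falling in [636, 1180] nm: 3→2 (656.5 nm), 6→3 (1094 nm).

2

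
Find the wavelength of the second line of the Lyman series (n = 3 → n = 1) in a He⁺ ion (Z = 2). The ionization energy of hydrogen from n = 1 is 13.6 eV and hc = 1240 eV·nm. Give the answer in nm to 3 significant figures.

25.6 nm

The Lyman series terminates on n_f = 1; the second line has n_i = 1+2 = 3.
ΔE = 54.40 × (1/1² − 1/3²) = 48.36 eV.
λ = 1240 / 48.36 = 25.6 nm.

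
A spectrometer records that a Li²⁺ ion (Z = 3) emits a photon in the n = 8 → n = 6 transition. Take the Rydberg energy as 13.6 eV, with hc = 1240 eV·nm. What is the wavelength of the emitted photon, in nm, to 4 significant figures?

833.6 nm

For Z = 3 the level energies scale as Z², so the effective Rydberg energy is 13.6 × 9 = 122.4 eV.
ΔE = 122.4 × (1/6² − 1/8²) = 122.4 × 0.01215 = 1.488 eV.
λ = hc/ΔE = 1240 / 1.488 = 833.6 nm.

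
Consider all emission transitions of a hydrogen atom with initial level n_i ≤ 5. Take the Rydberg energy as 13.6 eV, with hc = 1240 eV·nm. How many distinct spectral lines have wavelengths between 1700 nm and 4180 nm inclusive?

2

Enumerate all n_i → n_f pairs with 1 ≤ n_f < n_i ≤ 5 and compute λ = 1240 / [13.6·1·(1/n_f² − 1/n_i²)].
Lines falling in [1700, 4180] nm: 4→3 (1876 nm), 5→4 (4052 nm).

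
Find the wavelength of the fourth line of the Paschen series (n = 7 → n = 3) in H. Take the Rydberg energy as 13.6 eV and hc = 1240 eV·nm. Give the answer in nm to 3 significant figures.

1010 nm

The Paschen series terminates on n_f = 3; the fourth line has n_i = 3+4 = 7.
ΔE = 13.60 × (1/3² − 1/7²) = 1.234 eV.
λ = 1240 / 1.234 = 1010 nm.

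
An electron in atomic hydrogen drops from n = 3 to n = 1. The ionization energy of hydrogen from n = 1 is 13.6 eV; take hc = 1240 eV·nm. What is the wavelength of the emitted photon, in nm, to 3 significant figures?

103 nm

ΔE = 13.60 × (1/1² − 1/3²) = 13.60 × 0.8889 = 12.09 eV.
λ = hc/ΔE = 1240 / 12.09 = 103 nm.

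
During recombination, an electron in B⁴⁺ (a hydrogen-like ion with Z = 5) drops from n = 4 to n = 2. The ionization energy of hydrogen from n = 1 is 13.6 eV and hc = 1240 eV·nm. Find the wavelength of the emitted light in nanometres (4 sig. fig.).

19.45 nm

For Z = 5 the level energies scale as Z², so the effective Rydberg energy is 13.6 × 25 = 340.0 eV.
ΔE = 340.0 × (1/2² − 1/4²) = 340.0 × 0.1875 = 63.75 eV.
λ = hc/ΔE = 1240 / 63.75 = 19.45 nm.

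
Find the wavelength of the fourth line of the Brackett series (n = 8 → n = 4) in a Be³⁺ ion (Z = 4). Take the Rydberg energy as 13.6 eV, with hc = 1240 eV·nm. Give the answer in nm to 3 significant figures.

The Brackett series terminates on n_f = 4; the fourth line has n_i = 4+4 = 8.
ΔE = 217.6 × (1/4² − 1/8²) = 10.20 eV.
λ = 1240 / 10.20 = 122 nm.

122 nm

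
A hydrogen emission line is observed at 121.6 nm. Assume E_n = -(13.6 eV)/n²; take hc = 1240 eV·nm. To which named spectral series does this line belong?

ΔE = 1240/121.6 = 10.20 eV.
This matches 13.6 × (1/1² − 1/2²), so n_f = 1: the Lyman series.

Lyman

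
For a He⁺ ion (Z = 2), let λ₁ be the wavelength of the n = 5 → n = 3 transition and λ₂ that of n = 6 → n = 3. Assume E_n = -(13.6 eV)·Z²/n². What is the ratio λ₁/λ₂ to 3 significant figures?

1.17

λ ∝ 1/ΔE ∝ 1/(1/n_f² − 1/n_i²), and the Z² and hc factors cancel in the ratio.
λ₁/λ₂ = (1/3² − 1/6²)/(1/3² − 1/5²) = 0.08333/0.07111 = 1.17.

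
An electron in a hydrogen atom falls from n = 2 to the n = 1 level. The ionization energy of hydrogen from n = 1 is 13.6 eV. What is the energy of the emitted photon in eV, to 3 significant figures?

E_2 = −13.60/4 = −3.400 eV and E_1 = −13.60/1 = −13.60 eV.
The photon energy is |E_2 − E_1| = 10.2 eV.

10.2 eV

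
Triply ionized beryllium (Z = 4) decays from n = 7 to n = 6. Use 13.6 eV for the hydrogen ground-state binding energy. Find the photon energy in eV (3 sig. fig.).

1.60 eV

The Bohr energies scale as Z², so for Z = 4: E_n = −217.6/n² eV.
E_7 = −217.6/49 = −4.441 eV and E_6 = −217.6/36 = −6.044 eV.
The photon energy is |E_7 − E_6| = 1.60 eV.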